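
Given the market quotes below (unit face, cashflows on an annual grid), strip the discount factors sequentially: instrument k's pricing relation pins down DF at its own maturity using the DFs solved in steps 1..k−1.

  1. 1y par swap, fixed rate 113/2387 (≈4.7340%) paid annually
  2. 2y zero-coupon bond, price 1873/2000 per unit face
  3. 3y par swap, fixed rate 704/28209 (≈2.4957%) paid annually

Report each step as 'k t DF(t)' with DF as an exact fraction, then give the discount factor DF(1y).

step 1 [1y] swap r/1=113/2387: DF=(1 − 113/2387·(0))/(1+113/2387) = 2387/2500 ≈ 0.954800
step 2 [2y] zero: DF = P = 1873/2000 ≈ 0.936500
step 3 [3y] swap r/1=704/28209: DF=(1 − 704/28209·(0.954800+0.936500))/(1+704/28209) = 581/625 ≈ 0.929600

1 1 2387/2500
2 2 1873/2000
3 3 581/625
DF(1y) = 2387/2500 ≈ 0.954800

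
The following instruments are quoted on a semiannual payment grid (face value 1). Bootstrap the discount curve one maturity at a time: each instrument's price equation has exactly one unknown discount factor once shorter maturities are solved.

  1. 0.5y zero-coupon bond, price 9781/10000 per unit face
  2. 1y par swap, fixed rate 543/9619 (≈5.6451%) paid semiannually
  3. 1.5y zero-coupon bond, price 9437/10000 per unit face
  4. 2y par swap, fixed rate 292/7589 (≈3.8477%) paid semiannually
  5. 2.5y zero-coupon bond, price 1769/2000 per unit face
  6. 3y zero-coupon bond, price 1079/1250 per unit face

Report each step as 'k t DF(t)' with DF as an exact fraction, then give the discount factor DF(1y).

step 1 [0.5y] zero: DF = P = 9781/10000 ≈ 0.978100
step 2 [1y] swap r/2=543/19238: DF=(1 − 543/19238·(0.978100))/(1+543/19238) = 9457/10000 ≈ 0.945700
step 3 [1.5y] zero: DF = P = 9437/10000 ≈ 0.943700
step 4 [2y] swap r/2=146/7589: DF=(1 − 146/7589·(0.978100+0.945700+0.943700))/(1+146/7589) = 927/1000 ≈ 0.927000
step 5 [2.5y] zero: DF = P = 1769/2000 ≈ 0.884500
step 6 [3y] zero: DF = P = 1079/1250 ≈ 0.863200

1 1/2 9781/10000
2 1 9457/10000
3 3/2 9437/10000
4 2 927/1000
5 5/2 1769/2000
6 3 1079/1250
DF(1y) = 9457/10000 ≈ 0.945700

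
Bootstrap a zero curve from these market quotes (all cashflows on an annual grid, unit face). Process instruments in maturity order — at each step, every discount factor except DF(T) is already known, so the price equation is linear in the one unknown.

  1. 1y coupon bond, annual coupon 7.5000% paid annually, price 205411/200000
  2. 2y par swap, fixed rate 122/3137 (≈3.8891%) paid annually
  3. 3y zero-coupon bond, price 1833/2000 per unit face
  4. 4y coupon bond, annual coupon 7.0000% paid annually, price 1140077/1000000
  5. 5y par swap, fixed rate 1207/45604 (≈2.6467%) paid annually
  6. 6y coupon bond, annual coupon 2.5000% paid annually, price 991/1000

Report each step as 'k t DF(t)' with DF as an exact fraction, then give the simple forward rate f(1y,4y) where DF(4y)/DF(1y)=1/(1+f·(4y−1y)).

1 1 4777/5000
2 2 2317/2500
3 3 1833/2000
4 4 1103/1250
5 5 8793/10000
6 6 2139/2500
f(1y,4y) = ((4777/5000)/(1103/1250) − 1)/(3) = 365/13236 ≈ 2.7576%

step 1 [1y] bond c/1=3/40: DF=(205411/200000 − 3/40·(0))/(1+3/40) = 4777/5000 ≈ 0.955400
step 2 [2y] swap r/1=122/3137: DF=(1 − 122/3137·(0.955400))/(1+122/3137) = 2317/2500 ≈ 0.926800
step 3 [3y] zero: DF = P = 1833/2000 ≈ 0.916500
step 4 [4y] bond c/1=7/100: DF=(1140077/1000000 − 7/100·(0.955400+0.926800+0.916500))/(1+7/100) = 1103/1250 ≈ 0.882400
step 5 [5y] swap r/1=1207/45604: DF=(1 − 1207/45604·(0.955400+0.926800+0.916500+0.882400))/(1+1207/45604) = 8793/10000 ≈ 0.879300
step 6 [6y] bond c/1=1/40: DF=(991/1000 − 1/40·(0.955400+0.926800+0.916500+0.882400+0.879300))/(1+1/40) = 2139/2500 ≈ 0.855600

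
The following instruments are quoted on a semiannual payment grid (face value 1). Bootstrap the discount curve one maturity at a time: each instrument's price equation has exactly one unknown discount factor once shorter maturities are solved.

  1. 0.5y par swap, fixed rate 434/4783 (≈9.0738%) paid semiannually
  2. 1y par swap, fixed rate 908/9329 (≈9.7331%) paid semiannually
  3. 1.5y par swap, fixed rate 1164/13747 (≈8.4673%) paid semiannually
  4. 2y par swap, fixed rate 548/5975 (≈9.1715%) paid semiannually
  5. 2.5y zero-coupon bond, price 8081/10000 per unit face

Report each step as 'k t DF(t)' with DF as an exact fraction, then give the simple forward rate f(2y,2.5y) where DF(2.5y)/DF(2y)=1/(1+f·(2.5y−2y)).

1 1/2 4783/5000
2 1 2273/2500
3 3/2 2209/2500
4 2 2089/2500
5 5/2 8081/10000
f(2y,2.5y) = ((2089/2500)/(8081/10000) − 1)/(1/2) = 550/8081 ≈ 6.8061%

step 1 [0.5y] swap r/2=217/4783: DF=(1 − 217/4783·(0))/(1+217/4783) = 4783/5000 ≈ 0.956600
step 2 [1y] swap r/2=454/9329: DF=(1 − 454/9329·(0.956600))/(1+454/9329) = 2273/2500 ≈ 0.909200
step 3 [1.5y] swap r/2=582/13747: DF=(1 − 582/13747·(0.956600+0.909200))/(1+582/13747) = 2209/2500 ≈ 0.883600
step 4 [2y] swap r/2=274/5975: DF=(1 − 274/5975·(0.956600+0.909200+0.883600))/(1+274/5975) = 2089/2500 ≈ 0.835600
step 5 [2.5y] zero: DF = P = 8081/10000 ≈ 0.808100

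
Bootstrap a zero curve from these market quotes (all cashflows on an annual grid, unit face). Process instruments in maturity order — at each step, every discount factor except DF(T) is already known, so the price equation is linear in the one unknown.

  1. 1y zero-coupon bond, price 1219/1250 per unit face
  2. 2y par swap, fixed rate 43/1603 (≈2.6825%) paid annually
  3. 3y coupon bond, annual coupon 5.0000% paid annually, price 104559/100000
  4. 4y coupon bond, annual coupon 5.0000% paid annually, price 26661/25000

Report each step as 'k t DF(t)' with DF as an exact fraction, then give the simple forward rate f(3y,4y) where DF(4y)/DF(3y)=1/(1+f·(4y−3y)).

1 1 1219/1250
2 2 2371/2500
3 3 4521/5000
4 4 881/1000
f(3y,4y) = ((4521/5000)/(881/1000) − 1)/(1) = 116/4405 ≈ 2.6334%

step 1 [1y] zero: DF = P = 1219/1250 ≈ 0.975200
step 2 [2y] swap r/1=43/1603: DF=(1 − 43/1603·(0.975200))/(1+43/1603) = 2371/2500 ≈ 0.948400
step 3 [3y] bond c/1=1/20: DF=(104559/100000 − 1/20·(0.975200+0.948400))/(1+1/20) = 4521/5000 ≈ 0.904200
step 4 [4y] bond c/1=1/20: DF=(26661/25000 − 1/20·(0.975200+0.948400+0.904200))/(1+1/20) = 881/1000 ≈ 0.881000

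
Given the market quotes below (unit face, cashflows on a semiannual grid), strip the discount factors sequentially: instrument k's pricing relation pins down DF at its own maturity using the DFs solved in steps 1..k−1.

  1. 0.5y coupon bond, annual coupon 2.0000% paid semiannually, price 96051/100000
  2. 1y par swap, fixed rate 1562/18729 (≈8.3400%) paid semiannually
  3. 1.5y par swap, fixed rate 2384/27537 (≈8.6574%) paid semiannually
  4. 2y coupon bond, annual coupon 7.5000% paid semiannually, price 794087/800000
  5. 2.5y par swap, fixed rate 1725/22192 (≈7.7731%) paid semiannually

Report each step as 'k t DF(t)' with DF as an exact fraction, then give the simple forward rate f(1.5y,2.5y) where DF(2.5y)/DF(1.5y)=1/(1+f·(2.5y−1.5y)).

1 1/2 951/1000
2 1 9219/10000
3 3/2 1101/1250
4 2 2143/2500
5 5/2 331/400
f(1.5y,2.5y) = ((1101/1250)/(331/400) − 1)/(1) = 533/8275 ≈ 6.4411%

step 1 [0.5y] bond c/2=1/100: DF=(96051/100000 − 1/100·(0))/(1+1/100) = 951/1000 ≈ 0.951000
step 2 [1y] swap r/2=781/18729: DF=(1 − 781/18729·(0.951000))/(1+781/18729) = 9219/10000 ≈ 0.921900
step 3 [1.5y] swap r/2=1192/27537: DF=(1 − 1192/27537·(0.951000+0.921900))/(1+1192/27537) = 1101/1250 ≈ 0.880800
step 4 [2y] bond c/2=3/80: DF=(794087/800000 − 3/80·(0.951000+0.921900+0.880800))/(1+3/80) = 2143/2500 ≈ 0.857200
step 5 [2.5y] swap r/2=1725/44384: DF=(1 − 1725/44384·(0.951000+0.921900+0.880800+0.857200))/(1+1725/44384) = 331/400 ≈ 0.827500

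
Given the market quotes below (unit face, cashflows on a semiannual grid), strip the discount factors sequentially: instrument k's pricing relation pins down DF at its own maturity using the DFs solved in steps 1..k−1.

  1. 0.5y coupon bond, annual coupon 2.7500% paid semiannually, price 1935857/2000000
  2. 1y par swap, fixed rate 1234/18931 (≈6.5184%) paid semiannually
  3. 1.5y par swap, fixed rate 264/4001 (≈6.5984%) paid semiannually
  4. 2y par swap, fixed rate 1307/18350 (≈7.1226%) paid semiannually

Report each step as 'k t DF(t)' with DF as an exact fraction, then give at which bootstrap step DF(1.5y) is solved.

step 1 [0.5y] bond c/2=11/800: DF=(1935857/2000000 − 11/800·(0))/(1+11/800) = 2387/2500 ≈ 0.954800
step 2 [1y] swap r/2=617/18931: DF=(1 − 617/18931·(0.954800))/(1+617/18931) = 9383/10000 ≈ 0.938300
step 3 [1.5y] swap r/2=132/4001: DF=(1 − 132/4001·(0.954800+0.938300))/(1+132/4001) = 2269/2500 ≈ 0.907600
step 4 [2y] swap r/2=1307/36700: DF=(1 − 1307/36700·(0.954800+0.938300+0.907600))/(1+1307/36700) = 8693/10000 ≈ 0.869300

1 1/2 2387/2500
2 1 9383/10000
3 3/2 2269/2500
4 2 8693/10000
DF(1.5y) is solved at step 3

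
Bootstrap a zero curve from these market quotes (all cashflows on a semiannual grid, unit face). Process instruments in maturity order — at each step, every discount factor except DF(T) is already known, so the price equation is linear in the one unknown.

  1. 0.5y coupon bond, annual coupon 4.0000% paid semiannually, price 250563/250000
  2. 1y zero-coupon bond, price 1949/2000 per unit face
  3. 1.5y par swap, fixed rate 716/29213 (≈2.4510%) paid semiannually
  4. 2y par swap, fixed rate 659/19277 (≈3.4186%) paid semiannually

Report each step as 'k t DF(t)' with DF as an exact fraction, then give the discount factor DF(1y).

step 1 [0.5y] bond c/2=1/50: DF=(250563/250000 − 1/50·(0))/(1+1/50) = 4913/5000 ≈ 0.982600
step 2 [1y] zero: DF = P = 1949/2000 ≈ 0.974500
step 3 [1.5y] swap r/2=358/29213: DF=(1 − 358/29213·(0.982600+0.974500))/(1+358/29213) = 4821/5000 ≈ 0.964200
step 4 [2y] swap r/2=659/38554: DF=(1 − 659/38554·(0.982600+0.974500+0.964200))/(1+659/38554) = 9341/10000 ≈ 0.934100

1 1/2 4913/5000
2 1 1949/2000
3 3/2 4821/5000
4 2 9341/10000
DF(1y) = 1949/2000 ≈ 0.974500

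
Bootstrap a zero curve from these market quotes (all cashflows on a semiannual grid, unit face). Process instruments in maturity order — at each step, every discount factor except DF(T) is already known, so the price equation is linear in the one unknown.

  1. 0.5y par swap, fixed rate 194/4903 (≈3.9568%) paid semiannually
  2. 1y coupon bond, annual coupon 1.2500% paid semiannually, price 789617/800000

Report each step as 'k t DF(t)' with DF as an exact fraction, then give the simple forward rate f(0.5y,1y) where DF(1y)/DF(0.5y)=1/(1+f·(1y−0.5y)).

1 1/2 4903/5000
2 1 2437/2500
f(0.5y,1y) = ((4903/5000)/(2437/2500) − 1)/(1/2) = 29/2437 ≈ 1.1900%

step 1 [0.5y] swap r/2=97/4903: DF=(1 − 97/4903·(0))/(1+97/4903) = 4903/5000 ≈ 0.980600
step 2 [1y] bond c/2=1/160: DF=(789617/800000 − 1/160·(0.980600))/(1+1/160) = 2437/2500 ≈ 0.974800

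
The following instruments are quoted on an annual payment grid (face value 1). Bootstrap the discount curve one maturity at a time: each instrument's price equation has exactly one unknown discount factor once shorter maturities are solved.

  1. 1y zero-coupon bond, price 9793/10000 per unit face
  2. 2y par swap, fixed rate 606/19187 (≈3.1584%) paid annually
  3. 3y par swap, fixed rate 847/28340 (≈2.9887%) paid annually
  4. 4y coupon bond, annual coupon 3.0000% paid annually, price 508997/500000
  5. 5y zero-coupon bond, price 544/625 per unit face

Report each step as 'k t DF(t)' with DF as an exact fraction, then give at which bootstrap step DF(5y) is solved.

step 1 [1y] zero: DF = P = 9793/10000 ≈ 0.979300
step 2 [2y] swap r/1=606/19187: DF=(1 − 606/19187·(0.979300))/(1+606/19187) = 4697/5000 ≈ 0.939400
step 3 [3y] swap r/1=847/28340: DF=(1 − 847/28340·(0.979300+0.939400))/(1+847/28340) = 9153/10000 ≈ 0.915300
step 4 [4y] bond c/1=3/100: DF=(508997/500000 − 3/100·(0.979300+0.939400+0.915300))/(1+3/100) = 4529/5000 ≈ 0.905800
step 5 [5y] zero: DF = P = 544/625 ≈ 0.870400

1 1 9793/10000
2 2 4697/5000
3 3 9153/10000
4 4 4529/5000
5 5 544/625
DF(5y) is solved at step 5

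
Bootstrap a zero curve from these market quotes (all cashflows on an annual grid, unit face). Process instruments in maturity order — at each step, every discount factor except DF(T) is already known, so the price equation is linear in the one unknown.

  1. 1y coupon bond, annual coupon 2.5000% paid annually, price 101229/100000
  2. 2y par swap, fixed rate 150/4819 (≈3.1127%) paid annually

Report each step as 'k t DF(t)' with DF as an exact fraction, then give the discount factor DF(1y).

1 1 2469/2500
2 2 47/50
DF(1y) = 2469/2500 ≈ 0.987600

step 1 [1y] bond c/1=1/40: DF=(101229/100000 − 1/40·(0))/(1+1/40) = 2469/2500 ≈ 0.987600
step 2 [2y] swap r/1=150/4819: DF=(1 − 150/4819·(0.987600))/(1+150/4819) = 47/50 ≈ 0.940000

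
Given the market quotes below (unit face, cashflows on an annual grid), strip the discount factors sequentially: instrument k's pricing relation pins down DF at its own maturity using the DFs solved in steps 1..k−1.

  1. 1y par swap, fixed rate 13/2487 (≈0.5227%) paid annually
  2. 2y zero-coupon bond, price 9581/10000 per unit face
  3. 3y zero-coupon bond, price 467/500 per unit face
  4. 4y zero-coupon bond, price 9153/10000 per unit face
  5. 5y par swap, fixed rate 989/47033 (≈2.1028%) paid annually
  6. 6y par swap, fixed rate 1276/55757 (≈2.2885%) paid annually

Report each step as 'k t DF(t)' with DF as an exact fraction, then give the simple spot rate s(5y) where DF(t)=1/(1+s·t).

1 1 2487/2500
2 2 9581/10000
3 3 467/500
4 4 9153/10000
5 5 9011/10000
6 6 2181/2500
s(5y) = (1/(9011/10000) − 1)/(5) = 989/45055 ≈ 2.1951%

step 1 [1y] swap r/1=13/2487: DF=(1 − 13/2487·(0))/(1+13/2487) = 2487/2500 ≈ 0.994800
step 2 [2y] zero: DF = P = 9581/10000 ≈ 0.958100
step 3 [3y] zero: DF = P = 467/500 ≈ 0.934000
step 4 [4y] zero: DF = P = 9153/10000 ≈ 0.915300
step 5 [5y] swap r/1=989/47033: DF=(1 − 989/47033·(0.994800+0.958100+0.934000+0.915300))/(1+989/47033) = 9011/10000 ≈ 0.901100
step 6 [6y] swap r/1=1276/55757: DF=(1 − 1276/55757·(0.994800+0.958100+0.934000+0.915300+0.901100))/(1+1276/55757) = 2181/2500 ≈ 0.872400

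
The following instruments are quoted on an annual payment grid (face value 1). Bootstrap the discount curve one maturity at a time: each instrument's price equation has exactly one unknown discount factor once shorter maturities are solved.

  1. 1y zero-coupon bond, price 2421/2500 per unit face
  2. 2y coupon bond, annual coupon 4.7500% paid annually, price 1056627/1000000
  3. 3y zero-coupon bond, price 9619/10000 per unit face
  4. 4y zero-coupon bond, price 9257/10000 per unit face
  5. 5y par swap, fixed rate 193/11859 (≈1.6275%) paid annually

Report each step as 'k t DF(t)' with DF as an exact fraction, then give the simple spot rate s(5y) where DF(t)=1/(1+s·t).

1 1 2421/2500
2 2 603/625
3 3 9619/10000
4 4 9257/10000
5 5 2307/2500
s(5y) = (1/(2307/2500) − 1)/(5) = 193/11535 ≈ 1.6732%

step 1 [1y] zero: DF = P = 2421/2500 ≈ 0.968400
step 2 [2y] bond c/1=19/400: DF=(1056627/1000000 − 19/400·(0.968400))/(1+19/400) = 603/625 ≈ 0.964800
step 3 [3y] zero: DF = P = 9619/10000 ≈ 0.961900
step 4 [4y] zero: DF = P = 9257/10000 ≈ 0.925700
step 5 [5y] swap r/1=193/11859: DF=(1 − 193/11859·(0.968400+0.964800+0.961900+0.925700))/(1+193/11859) = 2307/2500 ≈ 0.922800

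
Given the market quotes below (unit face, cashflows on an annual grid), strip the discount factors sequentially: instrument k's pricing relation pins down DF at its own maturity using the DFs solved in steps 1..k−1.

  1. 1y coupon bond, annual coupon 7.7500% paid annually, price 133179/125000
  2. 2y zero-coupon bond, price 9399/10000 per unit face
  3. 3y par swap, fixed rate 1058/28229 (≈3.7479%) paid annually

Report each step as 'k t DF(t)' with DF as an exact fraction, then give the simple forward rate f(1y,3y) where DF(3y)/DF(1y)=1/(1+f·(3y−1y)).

step 1 [1y] bond c/1=31/400: DF=(133179/125000 − 31/400·(0))/(1+31/400) = 618/625 ≈ 0.988800
step 2 [2y] zero: DF = P = 9399/10000 ≈ 0.939900
step 3 [3y] swap r/1=1058/28229: DF=(1 − 1058/28229·(0.988800+0.939900))/(1+1058/28229) = 4471/5000 ≈ 0.894200

1 1 618/625
2 2 9399/10000
3 3 4471/5000
f(1y,3y) = ((618/625)/(4471/5000) − 1)/(2) = 473/8942 ≈ 5.2896%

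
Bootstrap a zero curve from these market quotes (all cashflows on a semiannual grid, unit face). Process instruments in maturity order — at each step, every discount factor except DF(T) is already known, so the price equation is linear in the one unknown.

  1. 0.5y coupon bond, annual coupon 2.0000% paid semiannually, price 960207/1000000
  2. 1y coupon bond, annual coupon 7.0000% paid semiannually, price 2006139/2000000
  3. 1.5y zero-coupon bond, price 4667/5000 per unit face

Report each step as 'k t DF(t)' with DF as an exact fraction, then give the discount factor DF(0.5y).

1 1/2 9507/10000
2 1 937/1000
3 3/2 4667/5000
DF(0.5y) = 9507/10000 ≈ 0.950700

step 1 [0.5y] bond c/2=1/100: DF=(960207/1000000 − 1/100·(0))/(1+1/100) = 9507/10000 ≈ 0.950700
step 2 [1y] bond c/2=7/200: DF=(2006139/2000000 − 7/200·(0.950700))/(1+7/200) = 937/1000 ≈ 0.937000
step 3 [1.5y] zero: DF = P = 4667/5000 ≈ 0.933400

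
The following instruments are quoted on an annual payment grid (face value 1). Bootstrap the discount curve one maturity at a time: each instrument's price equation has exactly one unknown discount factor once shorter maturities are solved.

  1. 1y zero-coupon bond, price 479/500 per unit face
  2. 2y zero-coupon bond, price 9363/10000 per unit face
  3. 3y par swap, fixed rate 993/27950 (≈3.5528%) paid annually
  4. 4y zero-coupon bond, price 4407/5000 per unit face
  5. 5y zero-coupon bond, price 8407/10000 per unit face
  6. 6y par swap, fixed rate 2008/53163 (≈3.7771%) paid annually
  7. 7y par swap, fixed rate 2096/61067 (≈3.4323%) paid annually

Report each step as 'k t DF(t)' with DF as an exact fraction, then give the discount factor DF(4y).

step 1 [1y] zero: DF = P = 479/500 ≈ 0.958000
step 2 [2y] zero: DF = P = 9363/10000 ≈ 0.936300
step 3 [3y] swap r/1=993/27950: DF=(1 − 993/27950·(0.958000+0.936300))/(1+993/27950) = 9007/10000 ≈ 0.900700
step 4 [4y] zero: DF = P = 4407/5000 ≈ 0.881400
step 5 [5y] zero: DF = P = 8407/10000 ≈ 0.840700
step 6 [6y] swap r/1=2008/53163: DF=(1 − 2008/53163·(0.958000+0.936300+0.900700+0.881400+0.840700))/(1+2008/53163) = 999/1250 ≈ 0.799200
step 7 [7y] swap r/1=2096/61067: DF=(1 − 2096/61067·(0.958000+0.936300+0.900700+0.881400+0.840700+0.799200))/(1+2096/61067) = 494/625 ≈ 0.790400

1 1 479/500
2 2 9363/10000
3 3 9007/10000
4 4 4407/5000
5 5 8407/10000
6 6 999/1250
7 7 494/625
DF(4y) = 4407/5000 ≈ 0.881400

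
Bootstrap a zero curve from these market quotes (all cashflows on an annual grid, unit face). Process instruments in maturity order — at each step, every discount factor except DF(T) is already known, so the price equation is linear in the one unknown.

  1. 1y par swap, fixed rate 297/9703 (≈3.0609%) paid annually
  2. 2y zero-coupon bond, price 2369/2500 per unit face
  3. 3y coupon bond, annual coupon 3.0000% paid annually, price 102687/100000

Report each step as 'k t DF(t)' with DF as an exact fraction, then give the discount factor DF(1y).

step 1 [1y] swap r/1=297/9703: DF=(1 − 297/9703·(0))/(1+297/9703) = 9703/10000 ≈ 0.970300
step 2 [2y] zero: DF = P = 2369/2500 ≈ 0.947600
step 3 [3y] bond c/1=3/100: DF=(102687/100000 − 3/100·(0.970300+0.947600))/(1+3/100) = 9411/10000 ≈ 0.941100

1 1 9703/10000
2 2 2369/2500
3 3 9411/10000
DF(1y) = 9703/10000 ≈ 0.970300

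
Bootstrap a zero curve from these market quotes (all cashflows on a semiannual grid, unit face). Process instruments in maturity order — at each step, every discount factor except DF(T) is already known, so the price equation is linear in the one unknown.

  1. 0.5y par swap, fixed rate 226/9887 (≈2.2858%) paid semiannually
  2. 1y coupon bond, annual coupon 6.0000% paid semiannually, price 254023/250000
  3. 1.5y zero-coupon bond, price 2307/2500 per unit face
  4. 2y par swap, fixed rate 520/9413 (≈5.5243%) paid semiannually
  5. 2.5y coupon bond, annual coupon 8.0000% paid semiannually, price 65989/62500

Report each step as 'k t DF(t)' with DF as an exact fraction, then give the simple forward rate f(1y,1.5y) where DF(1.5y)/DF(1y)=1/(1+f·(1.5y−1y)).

step 1 [0.5y] swap r/2=113/9887: DF=(1 − 113/9887·(0))/(1+113/9887) = 9887/10000 ≈ 0.988700
step 2 [1y] bond c/2=3/100: DF=(254023/250000 − 3/100·(0.988700))/(1+3/100) = 9577/10000 ≈ 0.957700
step 3 [1.5y] zero: DF = P = 2307/2500 ≈ 0.922800
step 4 [2y] swap r/2=260/9413: DF=(1 − 260/9413·(0.988700+0.957700+0.922800))/(1+260/9413) = 112/125 ≈ 0.896000
step 5 [2.5y] bond c/2=1/25: DF=(65989/62500 − 1/25·(0.988700+0.957700+0.922800+0.896000))/(1+1/25) = 544/625 ≈ 0.870400

1 1/2 9887/10000
2 1 9577/10000
3 3/2 2307/2500
4 2 112/125
5 5/2 544/625
f(1y,1.5y) = ((9577/10000)/(2307/2500) − 1)/(1/2) = 349/4614 ≈ 7.5639%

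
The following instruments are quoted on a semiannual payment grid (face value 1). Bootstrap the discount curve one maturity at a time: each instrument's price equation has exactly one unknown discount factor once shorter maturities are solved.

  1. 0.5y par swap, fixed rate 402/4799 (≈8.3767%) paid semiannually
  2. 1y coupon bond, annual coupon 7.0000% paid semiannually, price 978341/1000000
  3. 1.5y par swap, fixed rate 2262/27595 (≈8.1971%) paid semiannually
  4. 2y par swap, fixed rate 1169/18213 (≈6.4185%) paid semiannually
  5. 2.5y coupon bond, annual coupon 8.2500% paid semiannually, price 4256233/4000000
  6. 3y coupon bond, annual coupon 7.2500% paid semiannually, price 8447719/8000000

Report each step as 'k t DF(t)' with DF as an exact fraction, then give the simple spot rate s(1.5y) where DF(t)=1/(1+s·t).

step 1 [0.5y] swap r/2=201/4799: DF=(1 − 201/4799·(0))/(1+201/4799) = 4799/5000 ≈ 0.959800
step 2 [1y] bond c/2=7/200: DF=(978341/1000000 − 7/200·(0.959800))/(1+7/200) = 1141/1250 ≈ 0.912800
step 3 [1.5y] swap r/2=1131/27595: DF=(1 − 1131/27595·(0.959800+0.912800))/(1+1131/27595) = 8869/10000 ≈ 0.886900
step 4 [2y] swap r/2=1169/36426: DF=(1 − 1169/36426·(0.959800+0.912800+0.886900))/(1+1169/36426) = 8831/10000 ≈ 0.883100
step 5 [2.5y] bond c/2=33/800: DF=(4256233/4000000 − 33/800·(0.959800+0.912800+0.886900+0.883100))/(1+33/800) = 1097/1250 ≈ 0.877600
step 6 [3y] bond c/2=29/800: DF=(8447719/8000000 − 29/800·(0.959800+0.912800+0.886900+0.883100+0.877600))/(1+29/800) = 8609/10000 ≈ 0.860900

1 1/2 4799/5000
2 1 1141/1250
3 3/2 8869/10000
4 2 8831/10000
5 5/2 1097/1250
6 3 8609/10000
s(1.5y) = (1/(8869/10000) − 1)/(3/2) = 754/8869 ≈ 8.5015%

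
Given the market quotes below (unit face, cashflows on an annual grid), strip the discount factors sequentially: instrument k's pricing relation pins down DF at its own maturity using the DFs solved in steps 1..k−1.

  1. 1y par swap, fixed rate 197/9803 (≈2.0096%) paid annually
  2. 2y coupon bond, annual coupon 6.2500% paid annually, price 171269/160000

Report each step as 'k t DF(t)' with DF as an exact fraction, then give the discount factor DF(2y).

1 1 9803/10000
2 2 4749/5000
DF(2y) = 4749/5000 ≈ 0.949800

step 1 [1y] swap r/1=197/9803: DF=(1 − 197/9803·(0))/(1+197/9803) = 9803/10000 ≈ 0.980300
step 2 [2y] bond c/1=1/16: DF=(171269/160000 − 1/16·(0.980300))/(1+1/16) = 4749/5000 ≈ 0.949800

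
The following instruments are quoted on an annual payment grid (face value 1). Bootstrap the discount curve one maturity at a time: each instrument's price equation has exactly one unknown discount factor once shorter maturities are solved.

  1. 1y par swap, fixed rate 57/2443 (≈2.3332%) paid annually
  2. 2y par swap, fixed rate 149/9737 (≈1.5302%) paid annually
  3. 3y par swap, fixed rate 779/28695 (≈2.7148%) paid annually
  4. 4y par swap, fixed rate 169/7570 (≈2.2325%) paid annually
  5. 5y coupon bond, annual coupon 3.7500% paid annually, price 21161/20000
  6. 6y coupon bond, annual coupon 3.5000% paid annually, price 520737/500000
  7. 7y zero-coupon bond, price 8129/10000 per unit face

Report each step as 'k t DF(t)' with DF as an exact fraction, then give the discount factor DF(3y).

step 1 [1y] swap r/1=57/2443: DF=(1 − 57/2443·(0))/(1+57/2443) = 2443/2500 ≈ 0.977200
step 2 [2y] swap r/1=149/9737: DF=(1 − 149/9737·(0.977200))/(1+149/9737) = 4851/5000 ≈ 0.970200
step 3 [3y] swap r/1=779/28695: DF=(1 − 779/28695·(0.977200+0.970200))/(1+779/28695) = 9221/10000 ≈ 0.922100
step 4 [4y] swap r/1=169/7570: DF=(1 − 169/7570·(0.977200+0.970200+0.922100))/(1+169/7570) = 1831/2000 ≈ 0.915500
step 5 [5y] bond c/1=3/80: DF=(21161/20000 − 3/80·(0.977200+0.970200+0.922100+0.915500))/(1+3/80) = 883/1000 ≈ 0.883000
step 6 [6y] bond c/1=7/200: DF=(520737/500000 − 7/200·(0.977200+0.970200+0.922100+0.915500+0.883000))/(1+7/200) = 2121/2500 ≈ 0.848400
step 7 [7y] zero: DF = P = 8129/10000 ≈ 0.812900

1 1 2443/2500
2 2 4851/5000
3 3 9221/10000
4 4 1831/2000
5 5 883/1000
6 6 2121/2500
7 7 8129/10000
DF(3y) = 9221/10000 ≈ 0.922100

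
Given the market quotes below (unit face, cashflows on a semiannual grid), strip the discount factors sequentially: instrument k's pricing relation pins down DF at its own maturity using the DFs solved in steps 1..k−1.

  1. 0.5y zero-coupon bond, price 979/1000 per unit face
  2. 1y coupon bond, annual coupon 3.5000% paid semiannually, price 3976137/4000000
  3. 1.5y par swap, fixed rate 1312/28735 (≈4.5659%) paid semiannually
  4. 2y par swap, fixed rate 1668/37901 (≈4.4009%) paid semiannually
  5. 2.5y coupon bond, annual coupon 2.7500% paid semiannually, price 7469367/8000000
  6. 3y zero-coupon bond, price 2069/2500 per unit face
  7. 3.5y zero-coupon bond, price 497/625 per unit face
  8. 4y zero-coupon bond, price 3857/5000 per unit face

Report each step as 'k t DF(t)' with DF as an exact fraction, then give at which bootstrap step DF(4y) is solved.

step 1 [0.5y] zero: DF = P = 979/1000 ≈ 0.979000
step 2 [1y] bond c/2=7/400: DF=(3976137/4000000 − 7/400·(0.979000))/(1+7/400) = 9601/10000 ≈ 0.960100
step 3 [1.5y] swap r/2=656/28735: DF=(1 − 656/28735·(0.979000+0.960100))/(1+656/28735) = 584/625 ≈ 0.934400
step 4 [2y] swap r/2=834/37901: DF=(1 − 834/37901·(0.979000+0.960100+0.934400))/(1+834/37901) = 4583/5000 ≈ 0.916600
step 5 [2.5y] bond c/2=11/800: DF=(7469367/8000000 − 11/800·(0.979000+0.960100+0.934400+0.916600))/(1+11/800) = 1087/1250 ≈ 0.869600
step 6 [3y] zero: DF = P = 2069/2500 ≈ 0.827600
step 7 [3.5y] zero: DF = P = 497/625 ≈ 0.795200
step 8 [4y] zero: DF = P = 3857/5000 ≈ 0.771400

1 1/2 979/1000
2 1 9601/10000
3 3/2 584/625
4 2 4583/5000
5 5/2 1087/1250
6 3 2069/2500
7 7/2 497/625
8 4 3857/5000
DF(4y) is solved at step 8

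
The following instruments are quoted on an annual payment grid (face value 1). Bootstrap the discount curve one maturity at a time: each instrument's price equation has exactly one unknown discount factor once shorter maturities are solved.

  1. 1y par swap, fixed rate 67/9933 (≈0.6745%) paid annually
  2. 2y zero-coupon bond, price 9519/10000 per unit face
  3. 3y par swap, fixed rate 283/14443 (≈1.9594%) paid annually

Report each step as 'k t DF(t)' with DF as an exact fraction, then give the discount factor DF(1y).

1 1 9933/10000
2 2 9519/10000
3 3 4717/5000
DF(1y) = 9933/10000 ≈ 0.993300

step 1 [1y] swap r/1=67/9933: DF=(1 − 67/9933·(0))/(1+67/9933) = 9933/10000 ≈ 0.993300
step 2 [2y] zero: DF = P = 9519/10000 ≈ 0.951900
step 3 [3y] swap r/1=283/14443: DF=(1 − 283/14443·(0.993300+0.951900))/(1+283/14443) = 4717/5000 ≈ 0.943400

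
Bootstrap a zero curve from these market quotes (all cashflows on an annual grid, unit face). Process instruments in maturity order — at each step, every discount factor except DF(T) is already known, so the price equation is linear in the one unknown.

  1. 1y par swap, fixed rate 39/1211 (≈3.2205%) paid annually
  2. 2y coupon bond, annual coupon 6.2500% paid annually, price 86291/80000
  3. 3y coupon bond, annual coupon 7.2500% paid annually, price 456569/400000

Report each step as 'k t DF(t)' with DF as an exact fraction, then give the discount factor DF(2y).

1 1 1211/1250
2 2 4791/5000
3 3 467/500
DF(2y) = 4791/5000 ≈ 0.958200

step 1 [1y] swap r/1=39/1211: DF=(1 − 39/1211·(0))/(1+39/1211) = 1211/1250 ≈ 0.968800
step 2 [2y] bond c/1=1/16: DF=(86291/80000 − 1/16·(0.968800))/(1+1/16) = 4791/5000 ≈ 0.958200
step 3 [3y] bond c/1=29/400: DF=(456569/400000 − 29/400·(0.968800+0.958200))/(1+29/400) = 467/500 ≈ 0.934000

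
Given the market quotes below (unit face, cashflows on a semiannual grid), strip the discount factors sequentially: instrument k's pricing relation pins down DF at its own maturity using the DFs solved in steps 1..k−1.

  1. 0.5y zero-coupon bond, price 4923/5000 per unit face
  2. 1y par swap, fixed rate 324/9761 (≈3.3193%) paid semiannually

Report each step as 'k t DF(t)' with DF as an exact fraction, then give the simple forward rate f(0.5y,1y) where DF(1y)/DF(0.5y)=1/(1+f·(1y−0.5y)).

step 1 [0.5y] zero: DF = P = 4923/5000 ≈ 0.984600
step 2 [1y] swap r/2=162/9761: DF=(1 − 162/9761·(0.984600))/(1+162/9761) = 2419/2500 ≈ 0.967600

1 1/2 4923/5000
2 1 2419/2500
f(0.5y,1y) = ((4923/5000)/(2419/2500) − 1)/(1/2) = 85/2419 ≈ 3.5138%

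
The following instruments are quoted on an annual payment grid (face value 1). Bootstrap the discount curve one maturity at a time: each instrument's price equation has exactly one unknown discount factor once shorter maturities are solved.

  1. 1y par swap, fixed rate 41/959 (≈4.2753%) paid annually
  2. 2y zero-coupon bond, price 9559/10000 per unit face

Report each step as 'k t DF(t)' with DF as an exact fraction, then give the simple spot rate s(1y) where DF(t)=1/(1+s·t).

step 1 [1y] swap r/1=41/959: DF=(1 − 41/959·(0))/(1+41/959) = 959/1000 ≈ 0.959000
step 2 [2y] zero: DF = P = 9559/10000 ≈ 0.955900

1 1 959/1000
2 2 9559/10000
s(1y) = (1/(959/1000) − 1)/(1) = 41/959 ≈ 4.2753%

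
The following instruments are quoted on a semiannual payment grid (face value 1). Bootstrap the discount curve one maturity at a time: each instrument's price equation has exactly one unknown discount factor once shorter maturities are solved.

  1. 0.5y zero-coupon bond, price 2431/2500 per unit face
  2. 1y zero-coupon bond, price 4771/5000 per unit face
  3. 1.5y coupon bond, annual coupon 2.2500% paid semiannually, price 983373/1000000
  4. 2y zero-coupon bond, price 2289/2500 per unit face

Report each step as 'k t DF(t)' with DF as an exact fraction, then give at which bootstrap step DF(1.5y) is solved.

1 1/2 2431/2500
2 1 4771/5000
3 3/2 951/1000
4 2 2289/2500
DF(1.5y) is solved at step 3

step 1 [0.5y] zero: DF = P = 2431/2500 ≈ 0.972400
step 2 [1y] zero: DF = P = 4771/5000 ≈ 0.954200
step 3 [1.5y] bond c/2=9/800: DF=(983373/1000000 − 9/800·(0.972400+0.954200))/(1+9/800) = 951/1000 ≈ 0.951000
step 4 [2y] zero: DF = P = 2289/2500 ≈ 0.915600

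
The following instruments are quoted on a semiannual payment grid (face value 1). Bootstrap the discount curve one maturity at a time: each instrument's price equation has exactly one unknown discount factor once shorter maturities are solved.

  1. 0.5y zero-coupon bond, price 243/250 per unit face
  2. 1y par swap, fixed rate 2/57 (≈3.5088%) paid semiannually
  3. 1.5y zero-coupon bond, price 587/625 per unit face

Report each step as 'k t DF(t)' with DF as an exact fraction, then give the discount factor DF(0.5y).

1 1/2 243/250
2 1 483/500
3 3/2 587/625
DF(0.5y) = 243/250 ≈ 0.972000

step 1 [0.5y] zero: DF = P = 243/250 ≈ 0.972000
step 2 [1y] swap r/2=1/57: DF=(1 − 1/57·(0.972000))/(1+1/57) = 483/500 ≈ 0.966000
step 3 [1.5y] zero: DF = P = 587/625 ≈ 0.939200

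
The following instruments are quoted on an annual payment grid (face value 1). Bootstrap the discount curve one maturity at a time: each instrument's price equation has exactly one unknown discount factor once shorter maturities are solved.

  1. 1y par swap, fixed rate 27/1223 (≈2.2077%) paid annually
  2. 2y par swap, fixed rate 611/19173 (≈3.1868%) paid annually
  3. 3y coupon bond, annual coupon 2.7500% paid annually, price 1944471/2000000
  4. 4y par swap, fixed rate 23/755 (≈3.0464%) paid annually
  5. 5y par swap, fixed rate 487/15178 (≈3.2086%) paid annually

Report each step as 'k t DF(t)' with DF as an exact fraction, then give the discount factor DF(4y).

1 1 1223/1250
2 2 9389/10000
3 3 8949/10000
4 4 8873/10000
5 5 8539/10000
DF(4y) = 8873/10000 ≈ 0.887300

step 1 [1y] swap r/1=27/1223: DF=(1 − 27/1223·(0))/(1+27/1223) = 1223/1250 ≈ 0.978400
step 2 [2y] swap r/1=611/19173: DF=(1 − 611/19173·(0.978400))/(1+611/19173) = 9389/10000 ≈ 0.938900
step 3 [3y] bond c/1=11/400: DF=(1944471/2000000 − 11/400·(0.978400+0.938900))/(1+11/400) = 8949/10000 ≈ 0.894900
step 4 [4y] swap r/1=23/755: DF=(1 − 23/755·(0.978400+0.938900+0.894900))/(1+23/755) = 8873/10000 ≈ 0.887300
step 5 [5y] swap r/1=487/15178: DF=(1 − 487/15178·(0.978400+0.938900+0.894900+0.887300))/(1+487/15178) = 8539/10000 ≈ 0.853900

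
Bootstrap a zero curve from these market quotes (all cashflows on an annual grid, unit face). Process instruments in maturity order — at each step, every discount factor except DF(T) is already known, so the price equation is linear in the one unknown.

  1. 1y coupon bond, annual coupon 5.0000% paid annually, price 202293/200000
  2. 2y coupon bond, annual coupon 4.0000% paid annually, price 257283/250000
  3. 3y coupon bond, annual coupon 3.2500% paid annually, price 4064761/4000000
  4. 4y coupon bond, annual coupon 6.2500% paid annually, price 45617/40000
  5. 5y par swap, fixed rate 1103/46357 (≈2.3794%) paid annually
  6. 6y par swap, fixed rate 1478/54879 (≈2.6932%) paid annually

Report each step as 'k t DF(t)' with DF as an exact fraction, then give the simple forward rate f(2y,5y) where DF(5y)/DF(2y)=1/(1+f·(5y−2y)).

1 1 9633/10000
2 2 381/400
3 3 9239/10000
4 4 9063/10000
5 5 8897/10000
6 6 4261/5000
f(2y,5y) = ((381/400)/(8897/10000) − 1)/(3) = 628/26691 ≈ 2.3529%

step 1 [1y] bond c/1=1/20: DF=(202293/200000 − 1/20·(0))/(1+1/20) = 9633/10000 ≈ 0.963300
step 2 [2y] bond c/1=1/25: DF=(257283/250000 − 1/25·(0.963300))/(1+1/25) = 381/400 ≈ 0.952500
step 3 [3y] bond c/1=13/400: DF=(4064761/4000000 − 13/400·(0.963300+0.952500))/(1+13/400) = 9239/10000 ≈ 0.923900
step 4 [4y] bond c/1=1/16: DF=(45617/40000 − 1/16·(0.963300+0.952500+0.923900))/(1+1/16) = 9063/10000 ≈ 0.906300
step 5 [5y] swap r/1=1103/46357: DF=(1 − 1103/46357·(0.963300+0.952500+0.923900+0.906300))/(1+1103/46357) = 8897/10000 ≈ 0.889700
step 6 [6y] swap r/1=1478/54879: DF=(1 − 1478/54879·(0.963300+0.952500+0.923900+0.906300+0.889700))/(1+1478/54879) = 4261/5000 ≈ 0.852200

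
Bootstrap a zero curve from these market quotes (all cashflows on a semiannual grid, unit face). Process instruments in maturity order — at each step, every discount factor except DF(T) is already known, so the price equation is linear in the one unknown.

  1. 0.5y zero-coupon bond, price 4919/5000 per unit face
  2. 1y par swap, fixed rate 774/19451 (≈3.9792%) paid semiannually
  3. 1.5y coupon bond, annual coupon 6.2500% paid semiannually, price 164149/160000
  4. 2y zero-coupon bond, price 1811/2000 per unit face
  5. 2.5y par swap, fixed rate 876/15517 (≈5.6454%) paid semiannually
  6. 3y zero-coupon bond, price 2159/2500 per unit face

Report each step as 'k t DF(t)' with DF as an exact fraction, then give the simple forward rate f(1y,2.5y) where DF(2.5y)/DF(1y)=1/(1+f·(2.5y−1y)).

1 1/2 4919/5000
2 1 9613/10000
3 3/2 9359/10000
4 2 1811/2000
5 5/2 4343/5000
6 3 2159/2500
f(1y,2.5y) = ((9613/10000)/(4343/5000) − 1)/(3/2) = 309/4343 ≈ 7.1149%

step 1 [0.5y] zero: DF = P = 4919/5000 ≈ 0.983800
step 2 [1y] swap r/2=387/19451: DF=(1 − 387/19451·(0.983800))/(1+387/19451) = 9613/10000 ≈ 0.961300
step 3 [1.5y] bond c/2=1/32: DF=(164149/160000 − 1/32·(0.983800+0.961300))/(1+1/32) = 9359/10000 ≈ 0.935900
step 4 [2y] zero: DF = P = 1811/2000 ≈ 0.905500
step 5 [2.5y] swap r/2=438/15517: DF=(1 − 438/15517·(0.983800+0.961300+0.935900+0.905500))/(1+438/15517) = 4343/5000 ≈ 0.868600
step 6 [3y] zero: DF = P = 2159/2500 ≈ 0.863600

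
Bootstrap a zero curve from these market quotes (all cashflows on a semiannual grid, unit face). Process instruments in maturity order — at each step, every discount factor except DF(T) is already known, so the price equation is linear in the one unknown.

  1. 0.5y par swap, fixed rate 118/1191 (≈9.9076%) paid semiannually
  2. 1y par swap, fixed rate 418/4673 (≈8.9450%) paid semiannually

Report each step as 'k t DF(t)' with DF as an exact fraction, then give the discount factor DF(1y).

step 1 [0.5y] swap r/2=59/1191: DF=(1 − 59/1191·(0))/(1+59/1191) = 1191/1250 ≈ 0.952800
step 2 [1y] swap r/2=209/4673: DF=(1 − 209/4673·(0.952800))/(1+209/4673) = 2291/2500 ≈ 0.916400

1 1/2 1191/1250
2 1 2291/2500
DF(1y) = 2291/2500 ≈ 0.916400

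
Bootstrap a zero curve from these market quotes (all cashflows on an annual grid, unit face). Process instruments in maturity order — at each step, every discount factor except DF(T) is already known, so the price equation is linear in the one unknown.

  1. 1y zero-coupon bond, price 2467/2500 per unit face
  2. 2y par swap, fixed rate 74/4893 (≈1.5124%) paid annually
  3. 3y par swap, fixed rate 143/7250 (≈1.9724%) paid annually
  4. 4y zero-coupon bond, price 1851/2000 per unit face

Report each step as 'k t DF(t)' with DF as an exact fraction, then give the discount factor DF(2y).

step 1 [1y] zero: DF = P = 2467/2500 ≈ 0.986800
step 2 [2y] swap r/1=74/4893: DF=(1 − 74/4893·(0.986800))/(1+74/4893) = 1213/1250 ≈ 0.970400
step 3 [3y] swap r/1=143/7250: DF=(1 − 143/7250·(0.986800+0.970400))/(1+143/7250) = 2357/2500 ≈ 0.942800
step 4 [4y] zero: DF = P = 1851/2000 ≈ 0.925500

1 1 2467/2500
2 2 1213/1250
3 3 2357/2500
4 4 1851/2000
DF(2y) = 1213/1250 ≈ 0.970400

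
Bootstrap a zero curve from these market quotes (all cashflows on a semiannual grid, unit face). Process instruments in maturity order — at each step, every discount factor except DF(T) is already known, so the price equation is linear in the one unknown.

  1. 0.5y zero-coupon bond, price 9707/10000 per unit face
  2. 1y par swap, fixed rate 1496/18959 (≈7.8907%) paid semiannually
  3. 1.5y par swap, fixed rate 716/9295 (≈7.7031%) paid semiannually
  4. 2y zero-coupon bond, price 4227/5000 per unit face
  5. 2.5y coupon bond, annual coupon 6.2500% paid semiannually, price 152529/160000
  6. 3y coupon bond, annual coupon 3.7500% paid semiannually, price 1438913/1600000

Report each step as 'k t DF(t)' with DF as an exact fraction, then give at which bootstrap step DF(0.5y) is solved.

1 1/2 9707/10000
2 1 2313/2500
3 3/2 4463/5000
4 2 4227/5000
5 5/2 8143/10000
6 3 8009/10000
DF(0.5y) is solved at step 1

step 1 [0.5y] zero: DF = P = 9707/10000 ≈ 0.970700
step 2 [1y] swap r/2=748/18959: DF=(1 − 748/18959·(0.970700))/(1+748/18959) = 2313/2500 ≈ 0.925200
step 3 [1.5y] swap r/2=358/9295: DF=(1 − 358/9295·(0.970700+0.925200))/(1+358/9295) = 4463/5000 ≈ 0.892600
step 4 [2y] zero: DF = P = 4227/5000 ≈ 0.845400
step 5 [2.5y] bond c/2=1/32: DF=(152529/160000 − 1/32·(0.970700+0.925200+0.892600+0.845400))/(1+1/32) = 8143/10000 ≈ 0.814300
step 6 [3y] bond c/2=3/160: DF=(1438913/1600000 − 3/160·(0.970700+0.925200+0.892600+0.845400+0.814300))/(1+3/160) = 8009/10000 ≈ 0.800900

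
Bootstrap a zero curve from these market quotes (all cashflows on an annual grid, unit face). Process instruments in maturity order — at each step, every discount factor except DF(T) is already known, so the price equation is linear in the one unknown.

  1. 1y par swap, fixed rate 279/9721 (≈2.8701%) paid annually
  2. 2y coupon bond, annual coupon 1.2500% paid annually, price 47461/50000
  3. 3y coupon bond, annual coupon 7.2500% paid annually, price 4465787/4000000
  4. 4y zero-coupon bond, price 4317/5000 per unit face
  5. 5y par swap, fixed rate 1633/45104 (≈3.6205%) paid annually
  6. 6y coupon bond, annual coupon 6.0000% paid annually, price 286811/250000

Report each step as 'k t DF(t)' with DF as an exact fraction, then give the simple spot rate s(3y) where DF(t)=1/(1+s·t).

1 1 9721/10000
2 2 1851/2000
3 3 9127/10000
4 4 4317/5000
5 5 8367/10000
6 6 827/1000
s(3y) = (1/(9127/10000) − 1)/(3) = 291/9127 ≈ 3.1883%

step 1 [1y] swap r/1=279/9721: DF=(1 − 279/9721·(0))/(1+279/9721) = 9721/10000 ≈ 0.972100
step 2 [2y] bond c/1=1/80: DF=(47461/50000 − 1/80·(0.972100))/(1+1/80) = 1851/2000 ≈ 0.925500
step 3 [3y] bond c/1=29/400: DF=(4465787/4000000 − 29/400·(0.972100+0.925500))/(1+29/400) = 9127/10000 ≈ 0.912700
step 4 [4y] zero: DF = P = 4317/5000 ≈ 0.863400
step 5 [5y] swap r/1=1633/45104: DF=(1 − 1633/45104·(0.972100+0.925500+0.912700+0.863400))/(1+1633/45104) = 8367/10000 ≈ 0.836700
step 6 [6y] bond c/1=3/50: DF=(286811/250000 − 3/50·(0.972100+0.925500+0.912700+0.863400+0.836700))/(1+3/50) = 827/1000 ≈ 0.827000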